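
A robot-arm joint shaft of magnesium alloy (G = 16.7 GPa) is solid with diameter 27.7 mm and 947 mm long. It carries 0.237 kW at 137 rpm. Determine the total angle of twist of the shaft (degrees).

ω = 2π·137/60 = 14.35 rad/s, so T = P/ω = 0.237×10³ / 14.35 = 16.52 N·m.
J = πd⁴/32 = π(0.0277)⁴/32 = 5.780×10^-8 m⁴.
θ = T·L/(G·J) = 16.52 × 0.947 / (16.7×10⁹ × 5.780×10^-8) = 0.01621 rad.

0.929°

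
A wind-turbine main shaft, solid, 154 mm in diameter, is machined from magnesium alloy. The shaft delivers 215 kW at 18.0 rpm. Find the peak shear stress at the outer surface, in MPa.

159 MPa

ω = 2π·18.0/60 = 1.885 rad/s, so T = P/ω = 215×10³ / 1.885 = 114100 N·m.
J = πd⁴/32 = π(0.154)⁴/32 = 5.522×10^-5 m⁴.
τ_max = T·r/J = 114100 × 0.0770 / 5.522×10^-5 = 1.591×10^8 Pa.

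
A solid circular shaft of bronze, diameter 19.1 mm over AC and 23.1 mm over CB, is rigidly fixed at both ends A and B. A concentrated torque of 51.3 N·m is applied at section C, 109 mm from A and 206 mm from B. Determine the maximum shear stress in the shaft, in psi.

Compatibility: T_A·a/J_AC = T_B·b/J_CB with T_A + T_B = T₀.
J_AC = 1.31×10^-8 m⁴, J_CB = 2.80×10^-8 m⁴, so T_A = T₀·(J_AC/a)/((J_AC/a)+(J_CB/b)) = 24.06 N·m, T_B = 27.24 N·m.
τ in each portion: τ_AC = 1.76×10^7 Pa, τ_CB = 1.13×10^7 Pa; maximum is in AC.
τ_max = T_AC·r/J = 24.06·0.00955/1.31×10^-8 = 1.759×10^7 Pa.

2550 psi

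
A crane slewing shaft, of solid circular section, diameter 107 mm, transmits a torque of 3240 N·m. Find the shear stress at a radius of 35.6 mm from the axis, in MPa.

8.96 MPa

J = πd⁴/32 = π(0.107)⁴/32 = 1.287×10^-5 m⁴.
Shear stress varies linearly with radius: τ = T·r/J = 3240 × 0.0356 / 1.287×10^-5 = 8.963×10^6 Pa.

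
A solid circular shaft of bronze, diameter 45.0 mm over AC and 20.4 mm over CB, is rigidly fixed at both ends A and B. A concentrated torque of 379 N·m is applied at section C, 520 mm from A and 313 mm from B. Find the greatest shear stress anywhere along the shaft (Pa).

Compatibility: T_A·a/J_AC = T_B·b/J_CB with T_A + T_B = T₀.
J_AC = 4.03×10^-7 m⁴, J_CB = 1.70×10^-8 m⁴, so T_A = T₀·(J_AC/a)/((J_AC/a)+(J_CB/b)) = 354.2 N·m, T_B = 24.85 N·m.
τ in each portion: τ_AC = 1.98×10^7 Pa, τ_CB = 1.49×10^7 Pa; maximum is in AC.
τ_max = T_AC·r/J = 354.2·0.0225/4.03×10^-7 = 1.979×10^7 Pa.

1.98e7 Pa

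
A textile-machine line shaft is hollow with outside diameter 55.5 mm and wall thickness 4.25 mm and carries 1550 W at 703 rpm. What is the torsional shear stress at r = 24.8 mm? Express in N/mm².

1.15 N/mm²

ω = 2π·703/60 = 73.62 rad/s, so T = P/ω = 1550 / 73.62 = 21.05 N·m.
J = π(d_o⁴ − d_i⁴)/32 = π(0.0555⁴ − 0.0470⁴)/32 = 4.524×10^-7 m⁴.
Shear stress varies linearly with radius: τ = T·r/J = 21.05 × 0.0248 / 4.524×10^-7 = 1.154×10^6 Pa.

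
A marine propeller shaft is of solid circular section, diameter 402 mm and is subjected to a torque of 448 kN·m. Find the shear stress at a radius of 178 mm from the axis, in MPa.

31.1 MPa

J = πd⁴/32 = π(0.402)⁴/32 = 2.564×10^-3 m⁴.
Shear stress varies linearly with radius: τ = T·r/J = 448000 × 0.178 / 2.564×10^-3 = 3.110×10^7 Pa.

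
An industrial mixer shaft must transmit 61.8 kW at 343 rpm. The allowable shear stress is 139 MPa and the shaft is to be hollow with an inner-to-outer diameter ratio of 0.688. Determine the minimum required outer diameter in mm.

43.3 mm

ω = 2π·343/60 = 35.92 rad/s, so T = P/ω = 61.8×10³ / 35.92 = 1721 N·m.
For a hollow shaft with d_i/d_o = 0.688: τ_max = 16T/(π d_o³ (1−k⁴)), so d_o = [16T/(π τ_allow (1−k⁴))]^(1/3) = [16·1721/(π·1.39×10^8·0.7759)]^(1/3) = 0.04331 m.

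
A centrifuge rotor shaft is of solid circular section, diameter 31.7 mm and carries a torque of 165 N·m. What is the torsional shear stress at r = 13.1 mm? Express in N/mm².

21.8 N/mm²

J = πd⁴/32 = π(0.0317)⁴/32 = 9.914×10^-8 m⁴.
Shear stress varies linearly with radius: τ = T·r/J = 165.0 × 0.0131 / 9.914×10^-8 = 2.180×10^7 Pa.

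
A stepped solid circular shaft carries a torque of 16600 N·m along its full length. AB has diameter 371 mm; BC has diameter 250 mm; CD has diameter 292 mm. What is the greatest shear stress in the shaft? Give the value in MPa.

Under the same torque, τ_max = 16T/(πd³) is largest where d is smallest — segment BC (d = 250 mm).
τ_max = 16·16600/(π·(0.250)³) = 5.411×10^6 Pa.

5.41 MPa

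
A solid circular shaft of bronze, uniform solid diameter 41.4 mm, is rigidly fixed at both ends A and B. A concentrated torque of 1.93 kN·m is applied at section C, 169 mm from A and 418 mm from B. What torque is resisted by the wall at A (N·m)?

With uniform GJ and both ends fixed, compatibility θ_AC = θ_CB gives T_A·a = T_B·b, together with T_A + T_B = T₀.
T_A = T₀·b/(a+b) = 1930·418/587.0 = 1374 N·m; T_B = 555.7 N·m.

1370 N·m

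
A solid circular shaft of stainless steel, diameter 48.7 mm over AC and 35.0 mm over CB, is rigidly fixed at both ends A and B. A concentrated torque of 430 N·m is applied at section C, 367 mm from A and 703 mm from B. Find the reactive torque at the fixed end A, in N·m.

Compatibility: T_A·a/J_AC = T_B·b/J_CB with T_A + T_B = T₀.
J_AC = 5.52×10^-7 m⁴, J_CB = 1.47×10^-7 m⁴, so T_A = T₀·(J_AC/a)/((J_AC/a)+(J_CB/b)) = 377.4 N·m, T_B = 52.57 N·m.

377 N·m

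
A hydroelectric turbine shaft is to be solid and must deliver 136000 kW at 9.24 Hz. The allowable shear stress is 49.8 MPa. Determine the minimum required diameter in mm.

ω = 2π·9.24 = 58.06 rad/s, so T = P/ω = 136000×10³ / 58.06 = 2.343e6 N·m.
For a solid shaft τ_max = 16T/(πd³), so d = (16T/(π τ_allow))^(1/3) = (16·2.343e6/(π·4.98×10^7))^(1/3) = 0.6211 m.

621 mm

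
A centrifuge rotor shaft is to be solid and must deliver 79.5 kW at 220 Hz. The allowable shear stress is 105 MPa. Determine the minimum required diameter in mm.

ω = 2π·220 = 1382 rad/s, so T = P/ω = 79.5×10³ / 1382 = 57.51 N·m.
For a solid shaft τ_max = 16T/(πd³), so d = (16T/(π τ_allow))^(1/3) = (16·57.51/(π·1.05×10^8))^(1/3) = 0.01408 m.

14.1 mm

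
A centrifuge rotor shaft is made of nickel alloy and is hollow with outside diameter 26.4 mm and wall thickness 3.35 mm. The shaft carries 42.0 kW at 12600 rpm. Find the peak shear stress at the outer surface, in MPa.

12.8 MPa

ω = 2π·12600/60 = 1319 rad/s, so T = P/ω = 42.0×10³ / 1319 = 31.83 N·m.
J = π(d_o⁴ − d_i⁴)/32 = π(0.0264⁴ − 0.0197⁴)/32 = 3.290×10^-8 m⁴.
τ_max = T·r/J = 31.83 × 0.0132 / 3.290×10^-8 = 1.277×10^7 Pa.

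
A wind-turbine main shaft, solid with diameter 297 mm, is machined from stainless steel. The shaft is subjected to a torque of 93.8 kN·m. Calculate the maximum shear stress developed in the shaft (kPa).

J = πd⁴/32 = π(0.297)⁴/32 = 7.639×10^-4 m⁴.
τ_max = T·r/J = 93800 × 0.148 / 7.639×10^-4 = 1.823×10^7 Pa.

18200 kPa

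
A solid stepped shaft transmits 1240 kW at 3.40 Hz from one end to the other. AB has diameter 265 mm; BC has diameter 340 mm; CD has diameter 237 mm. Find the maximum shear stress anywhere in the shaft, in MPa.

ω = 2π·3.40 = 21.36 rad/s, so T = P/ω = 1240×10³ / 21.36 = 58040 N·m.
Under the same torque, τ_max = 16T/(πd³) is largest where d is smallest — segment CD (d = 237 mm).
τ_max = 16·58040/(π·(0.237)³) = 2.221×10^7 Pa.

22.2 MPa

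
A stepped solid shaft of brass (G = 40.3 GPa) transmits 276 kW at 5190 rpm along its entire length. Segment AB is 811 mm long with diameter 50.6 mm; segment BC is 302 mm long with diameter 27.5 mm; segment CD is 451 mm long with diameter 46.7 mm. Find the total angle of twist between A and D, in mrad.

95.8 mrad

ω = 2π·5190/60 = 543.5 rad/s, so T = P/ω = 276×10³ / 543.5 = 507.8 N·m.
J_AB = π(0.0506)⁴/32 = 6.44×10^-7 m⁴; J_BC = π(0.0275)⁴/32 = 5.61×10^-8 m⁴; J_CD = π(0.0467)⁴/32 = 4.67×10^-7 m⁴.
θ = (T/G)·Σ L_i/J_i = (507.8/40.3×10⁹)·(0.811/6.44×10^-7 + 0.302/5.61×10^-8 + 0.451/4.67×10^-7) = 0.09583 rad.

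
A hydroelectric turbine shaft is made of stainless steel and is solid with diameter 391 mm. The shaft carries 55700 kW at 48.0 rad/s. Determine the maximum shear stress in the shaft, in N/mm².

98.9 N/mm²

ω = 48.0 rad/s, so T = P/ω = 55700×10³ / 48.00 = 1.160e6 N·m.
J = πd⁴/32 = π(0.391)⁴/32 = 2.295×10^-3 m⁴.
τ_max = T·r/J = 1.160e6 × 0.196 / 2.295×10^-3 = 9.887×10^7 Pa.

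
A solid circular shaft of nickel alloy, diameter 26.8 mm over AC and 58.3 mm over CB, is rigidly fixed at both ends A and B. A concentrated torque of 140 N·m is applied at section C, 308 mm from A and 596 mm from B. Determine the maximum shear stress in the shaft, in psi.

Compatibility: T_A·a/J_AC = T_B·b/J_CB with T_A + T_B = T₀.
J_AC = 5.06×10^-8 m⁴, J_CB = 1.13×10^-6 m⁴, so T_A = T₀·(J_AC/a)/((J_AC/a)+(J_CB/b)) = 11.14 N·m, T_B = 128.9 N·m.
τ in each portion: τ_AC = 2.95×10^6 Pa, τ_CB = 3.31×10^6 Pa; maximum is in CB.
τ_max = T_CB·r/J = 128.9·0.0291/1.13×10^-6 = 3.312×10^6 Pa.

480 psi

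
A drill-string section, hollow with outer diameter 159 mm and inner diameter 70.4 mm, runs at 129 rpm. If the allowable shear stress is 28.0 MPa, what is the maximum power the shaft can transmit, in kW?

J = π(d_o⁴ − d_i⁴)/32 = π(0.159⁴ − 0.0704⁴)/32 = 6.033×10^-5 m⁴.
T_max = τ_allow·J/r = 2.80×10^7 × 6.033×10^-5 / 0.0795 = 21250 N·m.
ω = 2π·129/60 = 13.51 rad/s, so P_max = T_max·ω = 2.871×10^5 W.

287 kW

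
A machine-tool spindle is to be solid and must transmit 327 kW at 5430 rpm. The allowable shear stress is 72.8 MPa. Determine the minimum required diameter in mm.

ω = 2π·5430/60 = 568.6 rad/s, so T = P/ω = 327×10³ / 568.6 = 575.1 N·m.
For a solid shaft τ_max = 16T/(πd³), so d = (16T/(π τ_allow))^(1/3) = (16·575.1/(π·7.28×10^7))^(1/3) = 0.03427 m.

34.3 mm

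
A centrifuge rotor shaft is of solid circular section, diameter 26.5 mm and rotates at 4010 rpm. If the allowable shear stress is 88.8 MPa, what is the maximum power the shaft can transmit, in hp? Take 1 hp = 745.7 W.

J = πd⁴/32 = π(0.0265)⁴/32 = 4.842×10^-8 m⁴.
T_max = τ_allow·J/r = 8.88×10^7 × 4.842×10^-8 / 0.0132 = 324.5 N·m.
ω = 2π·4010/60 = 419.9 rad/s, so P_max = T_max·ω = 1.363×10^5 W.

183 hp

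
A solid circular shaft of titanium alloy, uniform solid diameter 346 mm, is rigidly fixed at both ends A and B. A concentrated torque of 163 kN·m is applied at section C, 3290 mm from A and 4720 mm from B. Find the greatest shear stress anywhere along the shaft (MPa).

With uniform GJ and both ends fixed, compatibility θ_AC = θ_CB gives T_A·a = T_B·b, together with T_A + T_B = T₀.
T_A = T₀·b/(a+b) = 163000·4720/8010 = 96050 N·m; T_B = 66950 N·m.
τ in each portion: τ_AC = 1.18×10^7 Pa, τ_CB = 8.23×10^6 Pa; maximum is in AC.
τ_max = T_AC·r/J = 96050·0.173/1.41×10^-3 = 1.181×10^7 Pa.

11.8 MPa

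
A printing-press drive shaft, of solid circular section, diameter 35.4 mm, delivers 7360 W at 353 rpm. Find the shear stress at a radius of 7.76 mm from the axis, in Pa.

1.00e7 Pa

ω = 2π·353/60 = 36.97 rad/s, so T = P/ω = 7360 / 36.97 = 199.1 N·m.
J = πd⁴/32 = π(0.0354)⁴/32 = 1.542×10^-7 m⁴.
Shear stress varies linearly with radius: τ = T·r/J = 199.1 × 0.00776 / 1.542×10^-7 = 1.002×10^7 Pa.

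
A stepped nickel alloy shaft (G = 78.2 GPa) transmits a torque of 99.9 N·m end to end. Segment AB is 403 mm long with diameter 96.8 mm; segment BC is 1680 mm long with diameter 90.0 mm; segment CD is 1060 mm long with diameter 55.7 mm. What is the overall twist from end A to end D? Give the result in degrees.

J_AB = π(0.0968)⁴/32 = 8.62×10^-6 m⁴; J_BC = π(0.0900)⁴/32 = 6.44×10^-6 m⁴; J_CD = π(0.0557)⁴/32 = 9.45×10^-7 m⁴.
θ = (T/G)·Σ L_i/J_i = (99.90/78.2×10⁹)·(0.403/8.62×10^-6 + 1.68/6.44×10^-6 + 1.06/9.45×10^-7) = 1.826×10^-3 rad.

0.105°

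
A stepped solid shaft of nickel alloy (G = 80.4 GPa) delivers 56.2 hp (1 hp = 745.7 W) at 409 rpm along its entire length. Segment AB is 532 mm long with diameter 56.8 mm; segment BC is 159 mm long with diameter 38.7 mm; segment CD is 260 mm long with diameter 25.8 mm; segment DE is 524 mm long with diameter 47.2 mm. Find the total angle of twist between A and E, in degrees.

5.78°

ω = 2π·409/60 = 42.83 rad/s, so T = P/ω = 56.2×745.7 / 42.83 = 978.5 N·m.
J_AB = π(0.0568)⁴/32 = 1.02×10^-6 m⁴; J_BC = π(0.0387)⁴/32 = 2.20×10^-7 m⁴; J_CD = π(0.0258)⁴/32 = 4.35×10^-8 m⁴; J_DE = π(0.0472)⁴/32 = 4.87×10^-7 m⁴.
θ = (T/G)·Σ L_i/J_i = (978.5/80.4×10⁹)·(0.532/1.02×10^-6 + 0.159/2.20×10^-7 + 0.260/4.35×10^-8 + 0.524/4.87×10^-7) = 0.1010 rad.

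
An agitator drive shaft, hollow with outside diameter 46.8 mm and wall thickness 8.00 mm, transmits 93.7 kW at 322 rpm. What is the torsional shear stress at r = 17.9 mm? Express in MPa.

130 MPa

ω = 2π·322/60 = 33.72 rad/s, so T = P/ω = 93.7×10³ / 33.72 = 2779 N·m.
J = π(d_o⁴ − d_i⁴)/32 = π(0.0468⁴ − 0.0308⁴)/32 = 3.826×10^-7 m⁴.
Shear stress varies linearly with radius: τ = T·r/J = 2779 × 0.0179 / 3.826×10^-7 = 1.300×10^8 Pa.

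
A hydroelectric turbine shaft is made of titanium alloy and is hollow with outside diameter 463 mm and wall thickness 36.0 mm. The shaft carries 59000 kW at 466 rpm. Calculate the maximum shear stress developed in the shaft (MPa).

ω = 2π·466/60 = 48.80 rad/s, so T = P/ω = 59000×10³ / 48.80 = 1.209e6 N·m.
J = π(d_o⁴ − d_i⁴)/32 = π(0.463⁴ − 0.391⁴)/32 = 2.217×10^-3 m⁴.
τ_max = T·r/J = 1.209e6 × 0.232 / 2.217×10^-3 = 1.263×10^8 Pa.

126 MPa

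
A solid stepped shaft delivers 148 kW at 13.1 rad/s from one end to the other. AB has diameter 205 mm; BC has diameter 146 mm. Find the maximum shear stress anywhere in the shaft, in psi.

ω = 13.1 rad/s, so T = P/ω = 148×10³ / 13.10 = 11300 N·m.
Under the same torque, τ_max = 16T/(πd³) is largest where d is smallest — segment BC (d = 146 mm).
τ_max = 16·11300/(π·(0.146)³) = 1.849×10^7 Pa.

2680 psi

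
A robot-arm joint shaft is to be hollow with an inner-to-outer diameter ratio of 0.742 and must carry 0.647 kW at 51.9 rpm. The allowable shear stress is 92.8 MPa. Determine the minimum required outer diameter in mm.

ω = 2π·51.9/60 = 5.435 rad/s, so T = P/ω = 0.647×10³ / 5.435 = 119.0 N·m.
For a hollow shaft with d_i/d_o = 0.742: τ_max = 16T/(π d_o³ (1−k⁴)), so d_o = [16T/(π τ_allow (1−k⁴))]^(1/3) = [16·119.0/(π·9.28×10^7·0.6969)]^(1/3) = 0.02109 m.

21.1 mm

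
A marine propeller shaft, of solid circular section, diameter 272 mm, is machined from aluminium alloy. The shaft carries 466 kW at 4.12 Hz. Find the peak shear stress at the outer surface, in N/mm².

ω = 2π·4.12 = 25.89 rad/s, so T = P/ω = 466×10³ / 25.89 = 18000 N·m.
J = πd⁴/32 = π(0.272)⁴/32 = 5.374×10^-4 m⁴.
τ_max = T·r/J = 18000 × 0.136 / 5.374×10^-4 = 4.556×10^6 Pa.

4.56 N/mm²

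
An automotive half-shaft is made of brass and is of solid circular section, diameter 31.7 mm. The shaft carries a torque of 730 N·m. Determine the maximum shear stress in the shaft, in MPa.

J = πd⁴/32 = π(0.0317)⁴/32 = 9.914×10^-8 m⁴.
τ_max = T·r/J = 730.0 × 0.0158 / 9.914×10^-8 = 1.167×10^8 Pa.

117 MPa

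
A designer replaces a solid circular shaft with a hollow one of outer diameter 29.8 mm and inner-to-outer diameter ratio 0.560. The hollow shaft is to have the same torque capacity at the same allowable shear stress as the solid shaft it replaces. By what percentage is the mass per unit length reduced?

26.5 %

Equal τ_max and T ⇒ the solid shaft needs d_s³ = d_o³(1−k⁴), so d_s = 29.8·(1−0.560⁴)^(1/3) = 28.79 mm.
Area ratio A_h/A_s = d_o²(1−k²)/d_s² = (1−k²)/(1−k⁴)^(2/3) = 0.7354.
Mass saving = 1 − 0.7354 = 26.5 %.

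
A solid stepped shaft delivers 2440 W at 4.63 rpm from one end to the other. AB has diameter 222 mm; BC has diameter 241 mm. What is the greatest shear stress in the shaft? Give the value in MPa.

2.34 MPa

ω = 2π·4.63/60 = 0.4849 rad/s, so T = P/ω = 2440 / 0.4849 = 5032 N·m.
Under the same torque, τ_max = 16T/(πd³) is largest where d is smallest — segment AB (d = 222 mm).
τ_max = 16·5032/(π·(0.222)³) = 2.343×10^6 Pa.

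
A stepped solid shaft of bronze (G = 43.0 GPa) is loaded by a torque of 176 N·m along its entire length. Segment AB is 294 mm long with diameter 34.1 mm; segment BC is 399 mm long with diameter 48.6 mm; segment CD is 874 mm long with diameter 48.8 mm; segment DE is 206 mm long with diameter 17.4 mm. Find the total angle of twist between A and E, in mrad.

112 mrad

J_AB = π(0.0341)⁴/32 = 1.33×10^-7 m⁴; J_BC = π(0.0486)⁴/32 = 5.48×10^-7 m⁴; J_CD = π(0.0488)⁴/32 = 5.57×10^-7 m⁴; J_DE = π(0.0174)⁴/32 = 9.00×10^-9 m⁴.
θ = (T/G)·Σ L_i/J_i = (176.0/43.0×10⁹)·(0.294/1.33×10^-7 + 0.399/5.48×10^-7 + 0.874/5.57×10^-7 + 0.206/9.00×10^-9) = 0.1122 rad.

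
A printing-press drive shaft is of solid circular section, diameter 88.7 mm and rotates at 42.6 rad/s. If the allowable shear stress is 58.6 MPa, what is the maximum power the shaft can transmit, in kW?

342 kW

J = πd⁴/32 = π(0.0887)⁴/32 = 6.077×10^-6 m⁴.
T_max = τ_allow·J/r = 5.86×10^7 × 6.077×10^-6 / 0.0444 = 8030 N·m.
ω = 42.6 rad/s, so P_max = T_max·ω = 3.421×10^5 W.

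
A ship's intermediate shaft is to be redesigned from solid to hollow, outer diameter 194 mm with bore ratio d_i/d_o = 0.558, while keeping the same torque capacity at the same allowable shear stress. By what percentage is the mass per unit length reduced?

26.3 %

Equal τ_max and T ⇒ the solid shaft needs d_s³ = d_o³(1−k⁴), so d_s = 194·(1−0.558⁴)^(1/3) = 187.5 mm.
Area ratio A_h/A_s = d_o²(1−k²)/d_s² = (1−k²)/(1−k⁴)^(2/3) = 0.7371.
Mass saving = 1 − 0.7371 = 26.3 %.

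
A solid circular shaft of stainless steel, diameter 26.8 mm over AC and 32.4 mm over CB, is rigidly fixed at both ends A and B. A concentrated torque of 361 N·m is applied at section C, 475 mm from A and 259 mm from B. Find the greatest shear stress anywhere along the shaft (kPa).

Compatibility: T_A·a/J_AC = T_B·b/J_CB with T_A + T_B = T₀.
J_AC = 5.06×10^-8 m⁴, J_CB = 1.08×10^-7 m⁴, so T_A = T₀·(J_AC/a)/((J_AC/a)+(J_CB/b)) = 73.41 N·m, T_B = 287.6 N·m.
τ in each portion: τ_AC = 1.94×10^7 Pa, τ_CB = 4.31×10^7 Pa; maximum is in CB.
τ_max = T_CB·r/J = 287.6·0.0162/1.08×10^-7 = 4.306×10^7 Pa.

43100 kPa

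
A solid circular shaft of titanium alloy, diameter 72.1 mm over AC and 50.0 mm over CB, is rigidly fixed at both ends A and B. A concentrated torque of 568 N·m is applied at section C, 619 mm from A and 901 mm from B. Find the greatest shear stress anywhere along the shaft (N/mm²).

Compatibility: T_A·a/J_AC = T_B·b/J_CB with T_A + T_B = T₀.
J_AC = 2.65×10^-6 m⁴, J_CB = 6.14×10^-7 m⁴, so T_A = T₀·(J_AC/a)/((J_AC/a)+(J_CB/b)) = 490.1 N·m, T_B = 77.88 N·m.
τ in each portion: τ_AC = 6.66×10^6 Pa, τ_CB = 3.17×10^6 Pa; maximum is in AC.
τ_max = T_AC·r/J = 490.1·0.0360/2.65×10^-6 = 6.660×10^6 Pa.

6.66 N/mm²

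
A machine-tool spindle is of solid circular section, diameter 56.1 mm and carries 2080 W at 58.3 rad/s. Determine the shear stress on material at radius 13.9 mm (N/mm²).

ω = 58.3 rad/s, so T = P/ω = 2080 / 58.30 = 35.68 N·m.
J = πd⁴/32 = π(0.0561)⁴/32 = 9.724×10^-7 m⁴.
Shear stress varies linearly with radius: τ = T·r/J = 35.68 × 0.0139 / 9.724×10^-7 = 5.100×10^5 Pa.

0.510 N/mm²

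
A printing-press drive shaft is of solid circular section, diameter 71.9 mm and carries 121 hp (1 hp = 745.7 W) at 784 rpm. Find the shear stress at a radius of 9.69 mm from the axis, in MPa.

ω = 2π·784/60 = 82.10 rad/s, so T = P/ω = 121×745.7 / 82.10 = 1099 N·m.
J = πd⁴/32 = π(0.0719)⁴/32 = 2.624×10^-6 m⁴.
Shear stress varies linearly with radius: τ = T·r/J = 1099 × 0.00969 / 2.624×10^-6 = 4.059×10^6 Pa.

4.06 MPa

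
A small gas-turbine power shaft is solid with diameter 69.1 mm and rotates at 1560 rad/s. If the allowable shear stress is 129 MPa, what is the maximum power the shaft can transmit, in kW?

J = πd⁴/32 = π(0.0691)⁴/32 = 2.238×10^-6 m⁴.
T_max = τ_allow·J/r = 1.29×10^8 × 2.238×10^-6 / 0.0345 = 8357 N·m.
ω = 1560 rad/s, so P_max = T_max·ω = 1.304×10^7 W.

13000 kW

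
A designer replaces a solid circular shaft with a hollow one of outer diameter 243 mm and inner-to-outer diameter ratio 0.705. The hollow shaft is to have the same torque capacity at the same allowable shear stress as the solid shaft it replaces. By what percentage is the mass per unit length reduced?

Equal τ_max and T ⇒ the solid shaft needs d_s³ = d_o³(1−k⁴), so d_s = 243·(1−0.705⁴)^(1/3) = 221.1 mm.
Area ratio A_h/A_s = d_o²(1−k²)/d_s² = (1−k²)/(1−k⁴)^(2/3) = 0.6077.
Mass saving = 1 − 0.6077 = 39.2 %.

39.2 %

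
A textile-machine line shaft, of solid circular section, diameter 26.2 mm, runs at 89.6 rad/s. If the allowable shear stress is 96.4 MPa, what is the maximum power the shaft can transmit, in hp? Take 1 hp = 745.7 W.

J = πd⁴/32 = π(0.0262)⁴/32 = 4.626×10^-8 m⁴.
T_max = τ_allow·J/r = 9.64×10^7 × 4.626×10^-8 / 0.0131 = 340.4 N·m.
ω = 89.6 rad/s, so P_max = T_max·ω = 3.050×10^4 W.

40.9 hp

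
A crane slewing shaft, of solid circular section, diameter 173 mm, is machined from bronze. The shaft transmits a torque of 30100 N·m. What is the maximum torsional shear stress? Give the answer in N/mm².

29.6 N/mm²

J = πd⁴/32 = π(0.173)⁴/32 = 8.794×10^-5 m⁴.
τ_max = T·r/J = 30100 × 0.0865 / 8.794×10^-5 = 2.961×10^7 Pa.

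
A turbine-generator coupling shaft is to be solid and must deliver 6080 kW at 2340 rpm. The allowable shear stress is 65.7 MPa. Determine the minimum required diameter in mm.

ω = 2π·2340/60 = 245.0 rad/s, so T = P/ω = 6080×10³ / 245.0 = 24810 N·m.
For a solid shaft τ_max = 16T/(πd³), so d = (16T/(π τ_allow))^(1/3) = (16·24810/(π·6.57×10^7))^(1/3) = 0.1244 m.

124 mm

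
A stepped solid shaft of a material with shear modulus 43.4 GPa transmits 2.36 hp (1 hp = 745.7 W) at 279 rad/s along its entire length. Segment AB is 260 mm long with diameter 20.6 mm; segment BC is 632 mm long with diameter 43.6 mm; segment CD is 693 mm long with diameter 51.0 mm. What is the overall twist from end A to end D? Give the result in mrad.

ω = 279 rad/s, so T = P/ω = 2.36×745.7 / 279.0 = 6.308 N·m.
J_AB = π(0.0206)⁴/32 = 1.77×10^-8 m⁴; J_BC = π(0.0436)⁴/32 = 3.55×10^-7 m⁴; J_CD = π(0.0510)⁴/32 = 6.64×10^-7 m⁴.
θ = (T/G)·Σ L_i/J_i = (6.308/43.4×10⁹)·(0.260/1.77×10^-8 + 0.632/3.55×10^-7 + 0.693/6.64×10^-7) = 2.548×10^-3 rad.

2.55 mrad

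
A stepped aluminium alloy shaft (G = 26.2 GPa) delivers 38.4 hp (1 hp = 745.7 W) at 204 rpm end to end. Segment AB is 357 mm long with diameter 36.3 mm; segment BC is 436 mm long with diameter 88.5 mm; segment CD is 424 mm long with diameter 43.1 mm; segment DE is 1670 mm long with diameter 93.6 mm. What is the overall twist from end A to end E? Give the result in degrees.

10.7°

ω = 2π·204/60 = 21.36 rad/s, so T = P/ω = 38.4×745.7 / 21.36 = 1340 N·m.
J_AB = π(0.0363)⁴/32 = 1.70×10^-7 m⁴; J_BC = π(0.0885)⁴/32 = 6.02×10^-6 m⁴; J_CD = π(0.0431)⁴/32 = 3.39×10^-7 m⁴; J_DE = π(0.0936)⁴/32 = 7.54×10^-6 m⁴.
θ = (T/G)·Σ L_i/J_i = (1340/26.2×10⁹)·(0.357/1.70×10^-7 + 0.436/6.02×10^-6 + 0.424/3.39×10^-7 + 1.67/7.54×10^-6) = 0.1862 rad.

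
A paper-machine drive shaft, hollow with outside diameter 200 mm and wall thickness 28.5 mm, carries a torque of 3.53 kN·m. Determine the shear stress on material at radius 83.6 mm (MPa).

2.54 MPa

J = π(d_o⁴ − d_i⁴)/32 = π(0.200⁴ − 0.143⁴)/32 = 1.160×10^-4 m⁴.
Shear stress varies linearly with radius: τ = T·r/J = 3530 × 0.0836 / 1.160×10^-4 = 2.543×10^6 Pa.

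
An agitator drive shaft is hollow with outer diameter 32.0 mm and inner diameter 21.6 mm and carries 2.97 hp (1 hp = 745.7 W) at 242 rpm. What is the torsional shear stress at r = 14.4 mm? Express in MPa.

ω = 2π·242/60 = 25.34 rad/s, so T = P/ω = 2.97×745.7 / 25.34 = 87.39 N·m.
J = π(d_o⁴ − d_i⁴)/32 = π(0.0320⁴ − 0.0216⁴)/32 = 8.157×10^-8 m⁴.
Shear stress varies linearly with radius: τ = T·r/J = 87.39 × 0.0144 / 8.157×10^-8 = 1.543×10^7 Pa.

15.4 MPa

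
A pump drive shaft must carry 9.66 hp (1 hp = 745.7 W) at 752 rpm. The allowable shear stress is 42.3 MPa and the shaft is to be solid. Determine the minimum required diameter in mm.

22.2 mm

ω = 2π·752/60 = 78.75 rad/s, so T = P/ω = 9.66×745.7 / 78.75 = 91.47 N·m.
For a solid shaft τ_max = 16T/(πd³), so d = (16T/(π τ_allow))^(1/3) = (16·91.47/(π·4.23×10^7))^(1/3) = 0.02225 m.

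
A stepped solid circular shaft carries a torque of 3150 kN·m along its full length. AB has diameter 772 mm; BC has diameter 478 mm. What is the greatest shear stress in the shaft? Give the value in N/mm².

147 N/mm²

Under the same torque, τ_max = 16T/(πd³) is largest where d is smallest — segment BC (d = 478 mm).
τ_max = 16·3.150e6/(π·(0.478)³) = 1.469×10^8 Pa.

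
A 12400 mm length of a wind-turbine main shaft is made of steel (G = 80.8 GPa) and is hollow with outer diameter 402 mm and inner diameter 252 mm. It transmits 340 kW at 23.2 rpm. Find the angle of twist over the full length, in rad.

0.00991 rad

ω = 2π·23.2/60 = 2.429 rad/s, so T = P/ω = 340×10³ / 2.429 = 139900 N·m.
J = π(d_o⁴ − d_i⁴)/32 = π(0.402⁴ − 0.252⁴)/32 = 2.168×10^-3 m⁴.
θ = T·L/(G·J) = 139900 × 12.4 / (80.8×10⁹ × 2.168×10^-3) = 9.906×10^-3 rad.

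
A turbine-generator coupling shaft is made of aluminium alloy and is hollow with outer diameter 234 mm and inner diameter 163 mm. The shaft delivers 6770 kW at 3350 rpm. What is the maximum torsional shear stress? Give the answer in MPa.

ω = 2π·3350/60 = 350.8 rad/s, so T = P/ω = 6770×10³ / 350.8 = 19300 N·m.
J = π(d_o⁴ − d_i⁴)/32 = π(0.234⁴ − 0.163⁴)/32 = 2.250×10^-4 m⁴.
τ_max = T·r/J = 19300 × 0.117 / 2.250×10^-4 = 1.003×10^7 Pa.

10.0 MPa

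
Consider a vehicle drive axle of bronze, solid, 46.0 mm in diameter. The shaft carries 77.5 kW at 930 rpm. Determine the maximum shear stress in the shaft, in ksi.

ω = 2π·930/60 = 97.39 rad/s, so T = P/ω = 77.5×10³ / 97.39 = 795.8 N·m.
J = πd⁴/32 = π(0.0460)⁴/32 = 4.396×10^-7 m⁴.
τ_max = T·r/J = 795.8 × 0.0230 / 4.396×10^-7 = 4.164×10^7 Pa.

6.04 ksi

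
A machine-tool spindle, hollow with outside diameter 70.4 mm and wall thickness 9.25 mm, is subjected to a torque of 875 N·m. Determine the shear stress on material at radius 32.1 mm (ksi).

2.40 ksi

J = π(d_o⁴ − d_i⁴)/32 = π(0.0704⁴ − 0.0519⁴)/32 = 1.699×10^-6 m⁴.
Shear stress varies linearly with radius: τ = T·r/J = 875.0 × 0.0321 / 1.699×10^-6 = 1.653×10^7 Pa.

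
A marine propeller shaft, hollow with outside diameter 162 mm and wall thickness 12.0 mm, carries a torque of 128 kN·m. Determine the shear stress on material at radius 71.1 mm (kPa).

J = π(d_o⁴ − d_i⁴)/32 = π(0.162⁴ − 0.138⁴)/32 = 3.201×10^-5 m⁴.
Shear stress varies linearly with radius: τ = T·r/J = 128000 × 0.0711 / 3.201×10^-5 = 2.843×10^8 Pa.

284000 kPa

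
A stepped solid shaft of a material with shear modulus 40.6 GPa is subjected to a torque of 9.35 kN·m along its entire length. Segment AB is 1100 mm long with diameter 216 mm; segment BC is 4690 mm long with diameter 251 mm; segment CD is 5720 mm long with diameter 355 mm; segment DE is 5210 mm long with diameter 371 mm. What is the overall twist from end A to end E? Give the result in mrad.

5.45 mrad

J_AB = π(0.216)⁴/32 = 2.14×10^-4 m⁴; J_BC = π(0.251)⁴/32 = 3.90×10^-4 m⁴; J_CD = π(0.355)⁴/32 = 1.56×10^-3 m⁴; J_DE = π(0.371)⁴/32 = 1.86×10^-3 m⁴.
θ = (T/G)·Σ L_i/J_i = (9350/40.6×10⁹)·(1.10/2.14×10^-4 + 4.69/3.90×10^-4 + 5.72/1.56×10^-3 + 5.21/1.86×10^-3) = 5.447×10^-3 rad.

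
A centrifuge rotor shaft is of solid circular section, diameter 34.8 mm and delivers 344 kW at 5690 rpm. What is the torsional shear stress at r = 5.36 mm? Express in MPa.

21.5 MPa

ω = 2π·5690/60 = 595.9 rad/s, so T = P/ω = 344×10³ / 595.9 = 577.3 N·m.
J = πd⁴/32 = π(0.0348)⁴/32 = 1.440×10^-7 m⁴.
Shear stress varies linearly with radius: τ = T·r/J = 577.3 × 0.00536 / 1.440×10^-7 = 2.149×10^7 Pa.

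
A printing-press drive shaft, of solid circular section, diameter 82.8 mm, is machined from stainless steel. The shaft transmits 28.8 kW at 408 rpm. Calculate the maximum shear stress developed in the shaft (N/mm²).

6.05 N/mm²

ω = 2π·408/60 = 42.73 rad/s, so T = P/ω = 28.8×10³ / 42.73 = 674.1 N·m.
J = πd⁴/32 = π(0.0828)⁴/32 = 4.614×10^-6 m⁴.
τ_max = T·r/J = 674.1 × 0.0414 / 4.614×10^-6 = 6.048×10^6 Pa.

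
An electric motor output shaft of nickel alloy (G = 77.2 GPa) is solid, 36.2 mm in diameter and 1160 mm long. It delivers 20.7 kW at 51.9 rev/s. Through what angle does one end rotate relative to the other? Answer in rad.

0.00566 rad

ω = 2π·51.9 = 326.1 rad/s, so T = P/ω = 20.7×10³ / 326.1 = 63.48 N·m.
J = πd⁴/32 = π(0.0362)⁴/32 = 1.686×10^-7 m⁴.
θ = T·L/(G·J) = 63.48 × 1.16 / (77.2×10⁹ × 1.686×10^-7) = 5.658×10^-3 rad.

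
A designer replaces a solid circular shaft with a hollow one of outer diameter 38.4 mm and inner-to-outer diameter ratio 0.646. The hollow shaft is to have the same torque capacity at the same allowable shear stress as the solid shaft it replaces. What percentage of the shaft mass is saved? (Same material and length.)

33.8 %

Equal τ_max and T ⇒ the solid shaft needs d_s³ = d_o³(1−k⁴), so d_s = 38.4·(1−0.646⁴)^(1/3) = 36.03 mm.
Area ratio A_h/A_s = d_o²(1−k²)/d_s² = (1−k²)/(1−k⁴)^(2/3) = 0.6620.
Mass saving = 1 − 0.6620 = 33.8 %.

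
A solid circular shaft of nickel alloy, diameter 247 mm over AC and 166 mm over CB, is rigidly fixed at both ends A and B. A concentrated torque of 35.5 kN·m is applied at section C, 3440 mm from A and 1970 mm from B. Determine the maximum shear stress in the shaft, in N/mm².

10.4 N/mm²

Compatibility: T_A·a/J_AC = T_B·b/J_CB with T_A + T_B = T₀.
J_AC = 3.65×10^-4 m⁴, J_CB = 7.45×10^-5 m⁴, so T_A = T₀·(J_AC/a)/((J_AC/a)+(J_CB/b)) = 26180 N·m, T_B = 9325 N·m.
τ in each portion: τ_AC = 8.85×10^6 Pa, τ_CB = 1.04×10^7 Pa; maximum is in CB.
τ_max = T_CB·r/J = 9325·0.0830/7.45×10^-5 = 1.038×10^7 Pa.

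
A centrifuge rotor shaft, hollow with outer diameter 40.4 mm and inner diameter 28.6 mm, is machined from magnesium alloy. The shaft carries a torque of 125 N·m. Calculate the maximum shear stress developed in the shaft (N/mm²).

J = π(d_o⁴ − d_i⁴)/32 = π(0.0404⁴ − 0.0286⁴)/32 = 1.958×10^-7 m⁴.
τ_max = T·r/J = 125.0 × 0.0202 / 1.958×10^-7 = 1.289×10^7 Pa.

12.9 N/mm²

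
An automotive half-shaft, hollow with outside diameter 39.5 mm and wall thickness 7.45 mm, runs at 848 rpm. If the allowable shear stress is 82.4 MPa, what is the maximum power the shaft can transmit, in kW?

75.2 kW

J = π(d_o⁴ − d_i⁴)/32 = π(0.0395⁴ − 0.0246⁴)/32 = 2.030×10^-7 m⁴.
T_max = τ_allow·J/r = 8.24×10^7 × 2.030×10^-7 / 0.0198 = 847.1 N·m.
ω = 2π·848/60 = 88.80 rad/s, so P_max = T_max·ω = 7.523×10^4 W.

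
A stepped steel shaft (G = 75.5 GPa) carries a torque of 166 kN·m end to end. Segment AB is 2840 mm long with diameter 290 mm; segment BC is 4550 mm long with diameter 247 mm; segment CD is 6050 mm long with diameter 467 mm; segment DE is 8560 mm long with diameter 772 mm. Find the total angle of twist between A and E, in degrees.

2.28°

J_AB = π(0.290)⁴/32 = 6.94×10^-4 m⁴; J_BC = π(0.247)⁴/32 = 3.65×10^-4 m⁴; J_CD = π(0.467)⁴/32 = 4.67×10^-3 m⁴; J_DE = π(0.772)⁴/32 = 0.0349 m⁴.
θ = (T/G)·Σ L_i/J_i = (166000/75.5×10⁹)·(2.84/6.94×10^-4 + 4.55/3.65×10^-4 + 6.05/4.67×10^-3 + 8.56/0.0349) = 0.03976 rad.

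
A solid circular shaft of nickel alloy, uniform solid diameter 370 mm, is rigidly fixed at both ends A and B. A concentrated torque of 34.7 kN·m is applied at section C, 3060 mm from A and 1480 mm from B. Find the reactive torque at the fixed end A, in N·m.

With uniform GJ and both ends fixed, compatibility θ_AC = θ_CB gives T_A·a = T_B·b, together with T_A + T_B = T₀.
T_A = T₀·b/(a+b) = 34700·1480/4540 = 11310 N·m; T_B = 23390 N·m.

11300 N·m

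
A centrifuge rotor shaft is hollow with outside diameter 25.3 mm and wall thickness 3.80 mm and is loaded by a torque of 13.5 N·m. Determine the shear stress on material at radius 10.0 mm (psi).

J = π(d_o⁴ − d_i⁴)/32 = π(0.0253⁴ − 0.0177⁴)/32 = 3.059×10^-8 m⁴.
Shear stress varies linearly with radius: τ = T·r/J = 13.50 × 0.0100 / 3.059×10^-8 = 4.414×10^6 Pa.

640 psi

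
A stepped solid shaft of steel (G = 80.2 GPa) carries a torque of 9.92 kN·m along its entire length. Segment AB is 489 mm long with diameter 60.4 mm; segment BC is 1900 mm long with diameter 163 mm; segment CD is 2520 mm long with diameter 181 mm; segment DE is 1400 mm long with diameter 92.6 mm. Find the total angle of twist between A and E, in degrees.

4.39°

J_AB = π(0.0604)⁴/32 = 1.31×10^-6 m⁴; J_BC = π(0.163)⁴/32 = 6.93×10^-5 m⁴; J_CD = π(0.181)⁴/32 = 1.05×10^-4 m⁴; J_DE = π(0.0926)⁴/32 = 7.22×10^-6 m⁴.
θ = (T/G)·Σ L_i/J_i = (9920/80.2×10⁹)·(0.489/1.31×10^-6 + 1.90/6.93×10^-5 + 2.52/1.05×10^-4 + 1.40/7.22×10^-6) = 0.07663 rad.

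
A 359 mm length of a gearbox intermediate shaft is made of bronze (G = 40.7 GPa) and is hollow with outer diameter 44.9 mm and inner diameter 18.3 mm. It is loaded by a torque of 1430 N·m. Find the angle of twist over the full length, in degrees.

J = π(d_o⁴ − d_i⁴)/32 = π(0.0449⁴ − 0.0183⁴)/32 = 3.880×10^-7 m⁴.
θ = T·L/(G·J) = 1430 × 0.359 / (40.7×10⁹ × 3.880×10^-7) = 0.03251 rad.

1.86°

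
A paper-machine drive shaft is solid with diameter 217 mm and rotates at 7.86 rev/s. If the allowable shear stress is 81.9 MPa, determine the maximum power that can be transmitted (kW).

J = πd⁴/32 = π(0.217)⁴/32 = 2.177×10^-4 m⁴.
T_max = τ_allow·J/r = 8.19×10^7 × 2.177×10^-4 / 0.108 = 164300 N·m.
ω = 2π·7.86 = 49.39 rad/s, so P_max = T_max·ω = 8.115×10^6 W.

8120 kW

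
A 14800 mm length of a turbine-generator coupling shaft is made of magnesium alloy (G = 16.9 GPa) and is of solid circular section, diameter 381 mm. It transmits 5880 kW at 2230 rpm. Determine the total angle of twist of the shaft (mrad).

ω = 2π·2230/60 = 233.5 rad/s, so T = P/ω = 5880×10³ / 233.5 = 25180 N·m.
J = πd⁴/32 = π(0.381)⁴/32 = 2.069×10^-3 m⁴.
θ = T·L/(G·J) = 25180 × 14.8 / (16.9×10⁹ × 2.069×10^-3) = 0.01066 rad.

10.7 mrad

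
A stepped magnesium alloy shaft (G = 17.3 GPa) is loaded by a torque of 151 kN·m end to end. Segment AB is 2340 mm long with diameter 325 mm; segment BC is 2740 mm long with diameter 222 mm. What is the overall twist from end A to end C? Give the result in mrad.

119 mrad

J_AB = π(0.325)⁴/32 = 1.10×10^-3 m⁴; J_BC = π(0.222)⁴/32 = 2.38×10^-4 m⁴.
θ = (T/G)·Σ L_i/J_i = (151000/17.3×10⁹)·(2.34/1.10×10^-3 + 2.74/2.38×10^-4) = 0.1189 rad.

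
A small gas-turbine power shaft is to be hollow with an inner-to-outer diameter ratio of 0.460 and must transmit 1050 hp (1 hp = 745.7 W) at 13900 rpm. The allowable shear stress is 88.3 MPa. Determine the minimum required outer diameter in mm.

31.9 mm

ω = 2π·13900/60 = 1456 rad/s, so T = P/ω = 1050×745.7 / 1456 = 537.9 N·m.
For a hollow shaft with d_i/d_o = 0.460: τ_max = 16T/(π d_o³ (1−k⁴)), so d_o = [16T/(π τ_allow (1−k⁴))]^(1/3) = [16·537.9/(π·8.83×10^7·0.9552)]^(1/3) = 0.03191 m.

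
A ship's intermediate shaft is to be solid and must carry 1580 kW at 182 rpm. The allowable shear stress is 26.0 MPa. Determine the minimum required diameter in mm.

ω = 2π·182/60 = 19.06 rad/s, so T = P/ω = 1580×10³ / 19.06 = 82900 N·m.
For a solid shaft τ_max = 16T/(πd³), so d = (16T/(π τ_allow))^(1/3) = (16·82900/(π·2.60×10^7))^(1/3) = 0.2532 m.

253 mm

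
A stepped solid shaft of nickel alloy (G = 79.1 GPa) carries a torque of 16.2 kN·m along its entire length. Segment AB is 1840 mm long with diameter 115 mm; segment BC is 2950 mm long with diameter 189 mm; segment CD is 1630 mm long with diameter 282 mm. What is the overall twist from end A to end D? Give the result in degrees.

J_AB = π(0.115)⁴/32 = 1.72×10^-5 m⁴; J_BC = π(0.189)⁴/32 = 1.25×10^-4 m⁴; J_CD = π(0.282)⁴/32 = 6.21×10^-4 m⁴.
θ = (T/G)·Σ L_i/J_i = (16200/79.1×10⁹)·(1.84/1.72×10^-5 + 2.95/1.25×10^-4 + 1.63/6.21×10^-4) = 0.02731 rad.

1.56°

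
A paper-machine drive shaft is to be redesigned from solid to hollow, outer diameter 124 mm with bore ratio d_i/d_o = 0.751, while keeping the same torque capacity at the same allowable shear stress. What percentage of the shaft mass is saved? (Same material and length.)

43.7 %

Equal τ_max and T ⇒ the solid shaft needs d_s³ = d_o³(1−k⁴), so d_s = 124·(1−0.751⁴)^(1/3) = 109.1 mm.
Area ratio A_h/A_s = d_o²(1−k²)/d_s² = (1−k²)/(1−k⁴)^(2/3) = 0.5628.
Mass saving = 1 − 0.5628 = 43.7 %.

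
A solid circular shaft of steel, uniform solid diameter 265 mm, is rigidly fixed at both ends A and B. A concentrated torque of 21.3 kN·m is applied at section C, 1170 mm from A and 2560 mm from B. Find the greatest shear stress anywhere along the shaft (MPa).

With uniform GJ and both ends fixed, compatibility θ_AC = θ_CB gives T_A·a = T_B·b, together with T_A + T_B = T₀.
T_A = T₀·b/(a+b) = 21300·2560/3730 = 14620 N·m; T_B = 6681 N·m.
τ in each portion: τ_AC = 4.00×10^6 Pa, τ_CB = 1.83×10^6 Pa; maximum is in AC.
τ_max = T_AC·r/J = 14620·0.133/4.84×10^-4 = 4.001×10^6 Pa.

4.00 MPa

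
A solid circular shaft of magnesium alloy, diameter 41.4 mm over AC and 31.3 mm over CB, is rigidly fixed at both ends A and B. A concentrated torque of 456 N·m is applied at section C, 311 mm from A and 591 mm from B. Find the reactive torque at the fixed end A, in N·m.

Compatibility: T_A·a/J_AC = T_B·b/J_CB with T_A + T_B = T₀.
J_AC = 2.88×10^-7 m⁴, J_CB = 9.42×10^-8 m⁴, so T_A = T₀·(J_AC/a)/((J_AC/a)+(J_CB/b)) = 389.1 N·m, T_B = 66.90 N·m.

389 N·m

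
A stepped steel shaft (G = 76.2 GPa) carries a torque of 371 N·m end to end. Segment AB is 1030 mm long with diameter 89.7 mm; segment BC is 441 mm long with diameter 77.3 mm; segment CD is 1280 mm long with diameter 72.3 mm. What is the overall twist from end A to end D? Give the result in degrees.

J_AB = π(0.0897)⁴/32 = 6.36×10^-6 m⁴; J_BC = π(0.0773)⁴/32 = 3.51×10^-6 m⁴; J_CD = π(0.0723)⁴/32 = 2.68×10^-6 m⁴.
θ = (T/G)·Σ L_i/J_i = (371.0/76.2×10⁹)·(1.03/6.36×10^-6 + 0.441/3.51×10^-6 + 1.28/2.68×10^-6) = 3.725×10^-3 rad.

0.213°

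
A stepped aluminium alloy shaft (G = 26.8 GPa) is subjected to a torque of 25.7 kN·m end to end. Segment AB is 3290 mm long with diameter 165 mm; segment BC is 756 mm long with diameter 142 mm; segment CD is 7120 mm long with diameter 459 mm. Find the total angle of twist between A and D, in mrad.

J_AB = π(0.165)⁴/32 = 7.28×10^-5 m⁴; J_BC = π(0.142)⁴/32 = 3.99×10^-5 m⁴; J_CD = π(0.459)⁴/32 = 4.36×10^-3 m⁴.
θ = (T/G)·Σ L_i/J_i = (25700/26.8×10⁹)·(3.29/7.28×10^-5 + 0.756/3.99×10^-5 + 7.12/4.36×10^-3) = 0.06309 rad.

63.1 mrad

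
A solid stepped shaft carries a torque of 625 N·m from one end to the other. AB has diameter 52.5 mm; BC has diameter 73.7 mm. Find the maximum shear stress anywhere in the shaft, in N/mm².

22.0 N/mm²

Under the same torque, τ_max = 16T/(πd³) is largest where d is smallest — segment AB (d = 52.5 mm).
τ_max = 16·625.0/(π·(0.0525)³) = 2.200×10^7 Pa.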